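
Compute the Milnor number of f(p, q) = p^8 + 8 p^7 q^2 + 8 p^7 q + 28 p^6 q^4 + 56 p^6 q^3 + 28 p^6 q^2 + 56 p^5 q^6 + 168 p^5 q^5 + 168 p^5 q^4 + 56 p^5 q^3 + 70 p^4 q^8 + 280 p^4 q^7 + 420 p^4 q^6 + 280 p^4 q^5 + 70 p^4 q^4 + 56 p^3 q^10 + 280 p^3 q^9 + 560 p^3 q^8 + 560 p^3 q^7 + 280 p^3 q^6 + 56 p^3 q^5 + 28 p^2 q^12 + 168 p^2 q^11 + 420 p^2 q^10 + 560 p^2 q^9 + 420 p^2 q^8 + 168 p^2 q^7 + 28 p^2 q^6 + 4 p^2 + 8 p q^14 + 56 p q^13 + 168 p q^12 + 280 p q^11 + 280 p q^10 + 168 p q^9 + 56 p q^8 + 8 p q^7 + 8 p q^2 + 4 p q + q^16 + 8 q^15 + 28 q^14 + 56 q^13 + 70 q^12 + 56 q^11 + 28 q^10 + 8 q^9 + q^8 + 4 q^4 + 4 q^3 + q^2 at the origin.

The Hessian of f at 0 has rank 1. Corank 1: A-series; mu = 7 gives A_7.

7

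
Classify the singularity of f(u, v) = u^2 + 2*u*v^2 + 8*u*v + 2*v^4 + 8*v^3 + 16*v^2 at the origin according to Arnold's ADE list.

A3

The Hessian of f at 0 has rank 1. Corank 1: A-series; mu = 3 gives A_3.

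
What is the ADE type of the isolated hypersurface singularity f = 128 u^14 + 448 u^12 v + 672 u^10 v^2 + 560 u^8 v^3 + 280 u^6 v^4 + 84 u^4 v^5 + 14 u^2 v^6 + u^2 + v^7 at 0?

The Hessian of f at 0 has rank 1. Corank 1: A-series; mu = 6 gives A_6.

A_{6}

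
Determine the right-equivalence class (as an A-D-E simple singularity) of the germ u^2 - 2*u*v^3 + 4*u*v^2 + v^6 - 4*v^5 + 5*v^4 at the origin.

The Hessian of f at 0 has rank 1. Corank 1: A-series; mu = 3 gives A_3.

A3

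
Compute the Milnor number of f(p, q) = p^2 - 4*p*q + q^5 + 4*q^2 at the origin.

The Hessian of f at 0 has rank 1. Corank 1: A-series; mu = 4 gives A_4.

4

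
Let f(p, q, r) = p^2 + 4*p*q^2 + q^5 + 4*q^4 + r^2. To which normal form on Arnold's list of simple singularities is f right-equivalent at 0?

A_4

The Hessian of f at 0 is [[2, 0, 0], [0, 0, 0], [0, 0, 2]] with rank 2, so corank 1. A Groebner basis of the Jacobian ideal J(f) in C{p,q,r} is {p^2, p/2 + q^2, r}; counting standard monomials gives mu = 4. Corank 1: A-series; mu = 4 gives A_4.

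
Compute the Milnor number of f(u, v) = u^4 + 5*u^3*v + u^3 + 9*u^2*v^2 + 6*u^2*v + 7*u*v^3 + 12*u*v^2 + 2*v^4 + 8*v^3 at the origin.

7

The Hessian of f at 0 has rank 0. Corank 2; j^3 = (u + 2*v)^3 is a perfect cube, so E-series; the 4-jet and mu = 7 give E_7.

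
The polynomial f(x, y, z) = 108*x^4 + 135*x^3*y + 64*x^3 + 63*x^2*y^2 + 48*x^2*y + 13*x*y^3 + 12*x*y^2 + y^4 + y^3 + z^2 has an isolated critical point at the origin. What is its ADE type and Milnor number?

Type E7, Milnor number mu = 7.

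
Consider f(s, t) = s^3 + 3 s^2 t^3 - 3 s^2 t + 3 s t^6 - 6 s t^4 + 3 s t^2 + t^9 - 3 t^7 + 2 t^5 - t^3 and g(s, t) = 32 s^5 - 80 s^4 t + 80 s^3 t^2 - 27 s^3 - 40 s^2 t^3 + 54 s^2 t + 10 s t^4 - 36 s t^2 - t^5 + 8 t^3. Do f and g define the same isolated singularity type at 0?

Yes.

The Hessian of f at 0 has rank 0. Corank 2; j^3 = (s - t)^3 is a perfect cube, so E-series; the 5-jet and mu = 8 give E_8. The Hessian of g at 0 has rank 0. Corank 2; j^3 = -(3*s - 2*t)^3 is a perfect cube, so E-series; the 5-jet and mu = 8 give E_8. Both have type E_8, hence right-equivalent.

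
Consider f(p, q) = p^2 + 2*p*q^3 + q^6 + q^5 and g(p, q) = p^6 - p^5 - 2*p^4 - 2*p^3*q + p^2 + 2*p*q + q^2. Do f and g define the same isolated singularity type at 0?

Yes.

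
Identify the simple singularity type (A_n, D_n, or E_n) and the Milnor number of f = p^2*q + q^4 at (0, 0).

The Hessian of f at 0 has rank 0. Corank 2; j^3 = p^2*q has shape L^2 M (L != M), so D-series; mu = 5 gives D_5.

Type D5, Milnor number mu = 5.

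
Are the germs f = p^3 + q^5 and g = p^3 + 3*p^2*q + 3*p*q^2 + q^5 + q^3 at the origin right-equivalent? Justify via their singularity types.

The Hessian of f at 0 is [[0, 0], [0, 0]] with rank 0, so corank 2. A Groebner basis of the Jacobian ideal J(f) in C{p,q} is {q^4, p^2}; counting standard monomials gives mu = 8. Corank 2; j^3 = p^3 is a perfect cube, so E-series; the 5-jet and mu = 8 give E_8. The Hessian of g at 0 is [[0, 0], [0, 0]] with rank 0, so corank 2. A Groebner basis of the Jacobian ideal J(g) in C{p,q} is {q^4, p^2 + 2*p*q + q^2}; counting standard monomials gives mu = 8. Corank 2; j^3 = (p + q)^3 is a perfect cube, so E-series; the 5-jet and mu = 8 give E_8. Both have type E_8, hence right-equivalent.

Yes.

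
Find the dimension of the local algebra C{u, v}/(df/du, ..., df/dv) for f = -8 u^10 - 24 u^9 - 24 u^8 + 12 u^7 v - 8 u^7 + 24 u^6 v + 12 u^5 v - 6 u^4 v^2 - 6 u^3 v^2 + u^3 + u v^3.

The Hessian of f at 0 has rank 0. Corank 2; j^3 = u^3 is a perfect cube, so E-series; the 4-jet and mu = 7 give E_7.

7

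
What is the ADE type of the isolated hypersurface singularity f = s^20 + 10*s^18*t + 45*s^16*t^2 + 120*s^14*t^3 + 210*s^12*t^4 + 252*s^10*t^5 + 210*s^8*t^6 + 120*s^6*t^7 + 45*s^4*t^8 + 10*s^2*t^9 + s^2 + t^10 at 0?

The Hessian of f at 0 has rank 1. Corank 1: A-series; mu = 9 gives A_9.

A_9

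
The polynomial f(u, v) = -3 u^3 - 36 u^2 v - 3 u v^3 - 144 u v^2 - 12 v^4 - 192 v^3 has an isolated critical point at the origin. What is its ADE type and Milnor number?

The Hessian of f at 0 is [[0, 0], [0, 0]] with rank 0, so corank 2. A Groebner basis of the Jacobian ideal J(f) in C{u,v} is {u^3 + 12*u^2*v + 384*u^2 + 3072*u*v + 6144*v^2, -12*u^2 + u*v^2 - 96*u*v - 192*v^2, 3*u^2 + 24*u*v + v^3 + 48*v^2}; counting standard monomials gives mu = 7. Corank 2; j^3 = -3*(u + 4*v)^3 is a perfect cube, so E-series; the 4-jet and mu = 7 give E_7.

Type E_7, Milnor number mu = 7.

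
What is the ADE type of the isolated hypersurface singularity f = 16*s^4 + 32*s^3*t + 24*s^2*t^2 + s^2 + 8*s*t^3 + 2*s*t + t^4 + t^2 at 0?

A_3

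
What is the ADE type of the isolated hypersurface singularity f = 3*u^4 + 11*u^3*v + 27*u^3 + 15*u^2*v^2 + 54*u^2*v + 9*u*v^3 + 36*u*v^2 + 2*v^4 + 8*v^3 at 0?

E_7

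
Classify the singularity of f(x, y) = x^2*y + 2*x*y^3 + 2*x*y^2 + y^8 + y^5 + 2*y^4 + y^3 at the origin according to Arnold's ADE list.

D_9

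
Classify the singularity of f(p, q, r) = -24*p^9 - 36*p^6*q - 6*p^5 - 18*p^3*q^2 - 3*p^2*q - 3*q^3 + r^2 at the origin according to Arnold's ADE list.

The Hessian of f at 0 is [[0, 0, 0], [0, 0, 0], [0, 0, 2]] with rank 1, so corank 2. A Groebner basis of the Jacobian ideal J(f) in C{p,q,r} is {q^3, p^2 + 3*q^2, p*q, r}; counting standard monomials gives mu = 4. Corank 2; j^3 = -3*q*(p^2 + q^2) splits into three distinct lines over C (the quadratic factor has nonzero discriminant), so D_4.

D4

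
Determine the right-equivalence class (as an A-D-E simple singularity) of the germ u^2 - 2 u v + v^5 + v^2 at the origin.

The Hessian of f at 0 is [[2, -2], [-2, 2]] with rank 1, so corank 1. A Groebner basis of the Jacobian ideal J(f) in C{u,v} is {v^4, u - v}; counting standard monomials gives mu = 4. Corank 1: A-series; mu = 4 gives A_4.

A_{4}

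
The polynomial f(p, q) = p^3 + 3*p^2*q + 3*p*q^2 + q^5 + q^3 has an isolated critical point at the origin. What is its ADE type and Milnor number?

Type E8, Milnor number mu = 8.

The Hessian of f at 0 is [[0, 0], [0, 0]] with rank 0, so corank 2. A Groebner basis of the Jacobian ideal J(f) in C{p,q} is {q^4, p^2 + 2*p*q + q^2}; counting standard monomials gives mu = 8. Corank 2; j^3 = (p + q)^3 is a perfect cube, so E-series; the 5-jet and mu = 8 give E_8.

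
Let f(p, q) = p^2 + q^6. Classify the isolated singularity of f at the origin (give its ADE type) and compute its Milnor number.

Type A5, Milnor number mu = 5.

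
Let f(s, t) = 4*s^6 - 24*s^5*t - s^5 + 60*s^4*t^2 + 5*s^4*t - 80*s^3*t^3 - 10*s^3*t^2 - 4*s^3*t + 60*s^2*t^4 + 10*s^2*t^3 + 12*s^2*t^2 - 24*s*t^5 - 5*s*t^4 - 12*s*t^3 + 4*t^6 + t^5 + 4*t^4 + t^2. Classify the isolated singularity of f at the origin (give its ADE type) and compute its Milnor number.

The Hessian of f at 0 is [[0, 0], [0, 2]] with rank 1, so corank 1. A Groebner basis of the Jacobian ideal J(f) in C{s,t} is {s^3 - t/2, s*t, t^2}; counting standard monomials gives mu = 4. Corank 1: A-series; mu = 4 gives A_4.

Type A4, Milnor number mu = 4.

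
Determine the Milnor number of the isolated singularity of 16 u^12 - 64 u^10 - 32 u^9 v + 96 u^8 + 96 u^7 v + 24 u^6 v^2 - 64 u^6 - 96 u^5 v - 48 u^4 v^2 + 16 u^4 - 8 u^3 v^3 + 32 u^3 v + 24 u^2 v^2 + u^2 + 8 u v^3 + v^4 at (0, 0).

The Hessian of f at 0 is [[2, 0], [0, 0]] with rank 1, so corank 1. A Groebner basis of the Jacobian ideal J(f) in C{u,v} is {v^3, u}; counting standard monomials gives mu = 3. Corank 1: A-series; mu = 3 gives A_3.

3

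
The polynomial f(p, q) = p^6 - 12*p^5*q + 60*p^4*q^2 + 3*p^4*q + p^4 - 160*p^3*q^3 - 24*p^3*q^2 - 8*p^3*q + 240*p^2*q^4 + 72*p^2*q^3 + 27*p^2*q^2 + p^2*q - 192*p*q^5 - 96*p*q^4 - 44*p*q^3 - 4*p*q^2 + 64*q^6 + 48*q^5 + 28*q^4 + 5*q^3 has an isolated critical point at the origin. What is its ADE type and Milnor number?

Type D4, Milnor number mu = 4.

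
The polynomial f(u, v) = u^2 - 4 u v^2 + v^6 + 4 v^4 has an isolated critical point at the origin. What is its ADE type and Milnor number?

The Hessian of f at 0 has rank 1. Corank 1: A-series; mu = 5 gives A_5.

Type A_{5}, Milnor number mu = 5.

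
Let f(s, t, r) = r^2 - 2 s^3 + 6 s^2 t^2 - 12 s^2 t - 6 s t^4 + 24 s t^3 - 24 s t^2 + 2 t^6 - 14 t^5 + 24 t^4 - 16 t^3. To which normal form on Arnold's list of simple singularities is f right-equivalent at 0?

The Hessian of f at 0 has rank 1. Corank 2; j^3 = -2*(s + 2*t)^3 is a perfect cube, so E-series; the 5-jet and mu = 8 give E_8.

E_8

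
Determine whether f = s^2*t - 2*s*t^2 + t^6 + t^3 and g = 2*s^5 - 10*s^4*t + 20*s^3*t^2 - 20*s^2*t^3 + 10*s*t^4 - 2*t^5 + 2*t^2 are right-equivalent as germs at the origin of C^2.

No.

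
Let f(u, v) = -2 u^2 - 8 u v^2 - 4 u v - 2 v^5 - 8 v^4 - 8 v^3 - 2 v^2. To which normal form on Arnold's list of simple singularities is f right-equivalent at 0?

A_{4}

The Hessian of f at 0 has rank 1. Corank 1: A-series; mu = 4 gives A_4.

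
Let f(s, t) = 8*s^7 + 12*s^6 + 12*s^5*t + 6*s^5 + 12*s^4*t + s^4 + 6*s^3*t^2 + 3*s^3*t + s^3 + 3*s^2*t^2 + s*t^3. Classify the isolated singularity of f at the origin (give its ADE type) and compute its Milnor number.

The Hessian of f at 0 has rank 0. Corank 2; j^3 = s^3 is a perfect cube, so E-series; the 4-jet and mu = 7 give E_7.

Type E7, Milnor number mu = 7.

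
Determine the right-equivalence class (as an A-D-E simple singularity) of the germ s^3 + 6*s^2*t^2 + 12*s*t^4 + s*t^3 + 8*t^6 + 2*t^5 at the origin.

E_{7}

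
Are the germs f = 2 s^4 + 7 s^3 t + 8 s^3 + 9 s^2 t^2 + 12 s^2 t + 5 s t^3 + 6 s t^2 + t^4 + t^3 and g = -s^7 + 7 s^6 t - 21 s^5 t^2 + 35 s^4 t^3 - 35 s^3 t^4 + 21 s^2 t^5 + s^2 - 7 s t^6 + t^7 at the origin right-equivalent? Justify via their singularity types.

No.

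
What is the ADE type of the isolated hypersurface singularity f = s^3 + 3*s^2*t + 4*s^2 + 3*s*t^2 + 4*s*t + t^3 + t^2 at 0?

A_2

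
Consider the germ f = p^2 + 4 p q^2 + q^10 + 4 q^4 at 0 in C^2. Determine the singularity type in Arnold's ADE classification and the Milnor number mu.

The Hessian of f at 0 has rank 1. Corank 1: A-series; mu = 9 gives A_9.

Type A9, Milnor number mu = 9.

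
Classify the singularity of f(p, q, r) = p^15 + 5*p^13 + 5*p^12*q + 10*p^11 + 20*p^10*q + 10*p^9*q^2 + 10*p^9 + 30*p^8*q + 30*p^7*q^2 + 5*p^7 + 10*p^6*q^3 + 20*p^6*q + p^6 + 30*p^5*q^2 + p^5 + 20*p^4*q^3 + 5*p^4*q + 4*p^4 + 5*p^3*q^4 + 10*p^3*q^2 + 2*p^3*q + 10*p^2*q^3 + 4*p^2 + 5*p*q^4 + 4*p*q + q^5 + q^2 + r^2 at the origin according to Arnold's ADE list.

A_{4}

The Hessian of f at 0 is [[8, 4, 0], [4, 2, 0], [0, 0, 2]] with rank 2, so corank 1. A Groebner basis of the Jacobian ideal J(f) in C{p,q,r} is {-16*p + q^3 - 8*q, p^2 - q^2/4, p*q + q^2/2, r}; counting standard monomials gives mu = 4. Corank 1: A-series; mu = 4 gives A_4.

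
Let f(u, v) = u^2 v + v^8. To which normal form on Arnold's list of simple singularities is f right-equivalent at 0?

D9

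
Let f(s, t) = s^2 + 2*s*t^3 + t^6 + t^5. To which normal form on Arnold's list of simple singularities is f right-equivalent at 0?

A_{4}

The Hessian of f at 0 is [[2, 0], [0, 0]] with rank 1, so corank 1. A Groebner basis of the Jacobian ideal J(f) in C{s,t} is {s + t^3, s^2, s*t}; counting standard monomials gives mu = 4. Corank 1: A-series; mu = 4 gives A_4.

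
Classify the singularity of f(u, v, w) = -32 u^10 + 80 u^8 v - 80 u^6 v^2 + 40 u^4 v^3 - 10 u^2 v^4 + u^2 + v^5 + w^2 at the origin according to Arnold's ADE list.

The Hessian of f at 0 is [[2, 0, 0], [0, 0, 0], [0, 0, 2]] with rank 2, so corank 1. A Groebner basis of the Jacobian ideal J(f) in C{u,v,w} is {v^4, u, w}; counting standard monomials gives mu = 4. Corank 1: A-series; mu = 4 gives A_4.

A4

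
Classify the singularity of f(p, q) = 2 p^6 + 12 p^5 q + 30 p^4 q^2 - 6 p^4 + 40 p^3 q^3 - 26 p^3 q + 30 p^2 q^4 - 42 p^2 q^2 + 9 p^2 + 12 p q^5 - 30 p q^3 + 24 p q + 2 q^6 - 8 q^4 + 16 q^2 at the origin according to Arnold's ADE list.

A5

The Hessian of f at 0 has rank 1. Corank 1: A-series; mu = 5 gives A_5.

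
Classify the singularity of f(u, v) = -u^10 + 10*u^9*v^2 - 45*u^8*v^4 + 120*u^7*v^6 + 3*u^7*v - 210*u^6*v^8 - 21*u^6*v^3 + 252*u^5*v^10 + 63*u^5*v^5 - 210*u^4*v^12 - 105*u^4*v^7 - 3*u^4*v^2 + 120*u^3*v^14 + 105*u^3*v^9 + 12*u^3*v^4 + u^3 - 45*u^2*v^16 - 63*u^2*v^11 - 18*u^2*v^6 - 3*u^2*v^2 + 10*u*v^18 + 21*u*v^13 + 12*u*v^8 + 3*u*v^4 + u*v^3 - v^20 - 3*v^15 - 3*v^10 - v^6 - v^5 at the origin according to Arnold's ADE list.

The Hessian of f at 0 is [[0, 0], [0, 0]] with rank 0, so corank 2. A Groebner basis of the Jacobian ideal J(f) in C{u,v} is {-u^2 + v^4 - v^3/3, u^3, u^2*v + u^2/3 + v^3/9, -u^2 + u*v^2 - v^3/3}; counting standard monomials gives mu = 7. Corank 2; j^3 = u^3 is a perfect cube, so E-series; the 4-jet and mu = 7 give E_7.

E_{7}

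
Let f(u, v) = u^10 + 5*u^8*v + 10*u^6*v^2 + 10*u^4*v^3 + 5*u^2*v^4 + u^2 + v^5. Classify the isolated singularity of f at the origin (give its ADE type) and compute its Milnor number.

The Hessian of f at 0 is [[2, 0], [0, 0]] with rank 1, so corank 1. A Groebner basis of the Jacobian ideal J(f) in C{u,v} is {v^4, u}; counting standard monomials gives mu = 4. Corank 1: A-series; mu = 4 gives A_4.

Type A4, Milnor number mu = 4.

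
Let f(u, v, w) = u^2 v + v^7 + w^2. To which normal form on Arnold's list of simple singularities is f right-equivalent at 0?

The Hessian of f at 0 has rank 1. Corank 2; j^3 = u^2*v has shape L^2 M (L != M), so D-series; mu = 8 gives D_8.

D8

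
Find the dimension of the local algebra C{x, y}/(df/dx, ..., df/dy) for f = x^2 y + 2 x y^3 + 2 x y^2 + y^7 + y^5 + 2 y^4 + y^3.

8

The Hessian of f at 0 is [[0, 0], [0, 0]] with rank 0, so corank 2. A Groebner basis of the Jacobian ideal J(f) in C{x,y} is {x^2*y^2 - 2*x^2*y + x^2/7 - 20*x*y^2/7 + 8*x*y/7 + y^2, x^3 + 3*x^2*y - x^2/7 + 20*x*y^2/7 - 8*x*y/7 - y^2, x*y + y^3 + y^2}; counting standard monomials gives mu = 8. Corank 2; j^3 = y*(x + y)^2 has shape L^2 M (L != M), so D-series; mu = 8 gives D_8.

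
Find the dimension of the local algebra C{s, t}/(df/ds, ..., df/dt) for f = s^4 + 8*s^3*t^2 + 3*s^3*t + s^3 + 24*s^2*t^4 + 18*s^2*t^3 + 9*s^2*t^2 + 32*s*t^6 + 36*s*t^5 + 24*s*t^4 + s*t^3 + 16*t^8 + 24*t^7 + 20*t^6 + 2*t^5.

7

The Hessian of f at 0 has rank 0. Corank 2; j^3 = s^3 is a perfect cube, so E-series; the 4-jet and mu = 7 give E_7.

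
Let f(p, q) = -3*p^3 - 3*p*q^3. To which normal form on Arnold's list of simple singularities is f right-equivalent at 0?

The Hessian of f at 0 has rank 0. Corank 2; j^3 = -3*p^3 is a perfect cube, so E-series; the 4-jet and mu = 7 give E_7.

E7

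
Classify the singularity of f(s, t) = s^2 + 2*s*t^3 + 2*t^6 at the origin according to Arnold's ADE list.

A5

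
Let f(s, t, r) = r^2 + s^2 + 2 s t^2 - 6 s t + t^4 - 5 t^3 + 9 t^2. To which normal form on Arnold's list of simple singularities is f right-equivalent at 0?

A2

The Hessian of f at 0 has rank 2. Corank 1: A-series; mu = 2 gives A_2.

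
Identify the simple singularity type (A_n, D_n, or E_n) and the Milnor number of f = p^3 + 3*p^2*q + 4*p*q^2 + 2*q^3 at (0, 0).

The Hessian of f at 0 is [[0, 0], [0, 0]] with rank 0, so corank 2. A Groebner basis of the Jacobian ideal J(f) in C{p,q} is {q^3, p^2 - 2*q^2/3, p*q + q^2}; counting standard monomials gives mu = 4. Corank 2; j^3 = (p + q)*(p^2 + 2*p*q + 2*q^2) splits into three distinct lines over C (the quadratic factor has nonzero discriminant), so D_4.

Type D4, Milnor number mu = 4.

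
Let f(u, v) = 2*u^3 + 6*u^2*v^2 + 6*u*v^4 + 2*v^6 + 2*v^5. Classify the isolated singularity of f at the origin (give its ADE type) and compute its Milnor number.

Type E8, Milnor number mu = 8.

The Hessian of f at 0 is [[0, 0], [0, 0]] with rank 0, so corank 2. A Groebner basis of the Jacobian ideal J(f) in C{u,v} is {v^4, u^3, u^2/2 + u*v^2}; counting standard monomials gives mu = 8. Corank 2; j^3 = 2*u^3 is a perfect cube, so E-series; the 5-jet and mu = 8 give E_8.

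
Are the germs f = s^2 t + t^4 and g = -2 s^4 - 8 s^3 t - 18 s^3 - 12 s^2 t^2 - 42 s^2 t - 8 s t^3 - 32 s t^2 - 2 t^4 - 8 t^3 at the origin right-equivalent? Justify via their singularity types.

The Hessian of f at 0 is [[0, 0], [0, 0]] with rank 0, so corank 2. A Groebner basis of the Jacobian ideal J(f) in C{s,t} is {s^3, s^2/4 + t^3, s*t}; counting standard monomials gives mu = 5. Corank 2; j^3 = s^2*t has shape L^2 M (L != M), so D-series; mu = 5 gives D_5. The Hessian of g at 0 is [[0, 0], [0, 0]] with rank 0, so corank 2. A Groebner basis of the Jacobian ideal J(g) in C{s,t} is {s*t^2 + 27*s*t/2 + 9*t^2, -81*s*t/4 + t^3 - 27*t^2/2, s^2 + 5*s*t/3 + 2*t^2/3}; counting standard monomials gives mu = 5. Corank 2; j^3 = -2*(s + t)*(3*s + 2*t)^2 has shape L^2 M (L != M), so D-series; mu = 5 gives D_5. Both have type D_5, hence right-equivalent.

Yes.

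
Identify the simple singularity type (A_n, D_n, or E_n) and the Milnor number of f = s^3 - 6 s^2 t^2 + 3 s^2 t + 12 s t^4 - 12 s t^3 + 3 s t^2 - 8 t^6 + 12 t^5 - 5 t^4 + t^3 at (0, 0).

The Hessian of f at 0 has rank 0. Corank 2; j^3 = (s + t)^3 is a perfect cube, so E-series; the 4-jet and mu = 6 give E_6.

Type E6, Milnor number mu = 6.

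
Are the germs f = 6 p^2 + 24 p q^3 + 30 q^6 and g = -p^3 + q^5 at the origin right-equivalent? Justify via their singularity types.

No.

The Hessian of f at 0 has rank 1. Corank 1: A-series; mu = 5 gives A_5. The Hessian of g at 0 has rank 0. Corank 2; j^3 = -p^3 is a perfect cube, so E-series; the 5-jet and mu = 8 give E_8. f is A_5 but g is E_8, hence not right-equivalent.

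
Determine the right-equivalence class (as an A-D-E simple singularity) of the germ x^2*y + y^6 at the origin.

D_7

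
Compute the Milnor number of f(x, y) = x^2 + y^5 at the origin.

The Hessian of f at 0 has rank 1. Corank 1: A-series; mu = 4 gives A_4.

4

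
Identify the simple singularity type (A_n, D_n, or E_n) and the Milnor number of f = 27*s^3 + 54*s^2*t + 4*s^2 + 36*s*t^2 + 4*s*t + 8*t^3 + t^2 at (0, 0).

Type A_{2}, Milnor number mu = 2.

The Hessian of f at 0 has rank 1. Corank 1: A-series; mu = 2 gives A_2.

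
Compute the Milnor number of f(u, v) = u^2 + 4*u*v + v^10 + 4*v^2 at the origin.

9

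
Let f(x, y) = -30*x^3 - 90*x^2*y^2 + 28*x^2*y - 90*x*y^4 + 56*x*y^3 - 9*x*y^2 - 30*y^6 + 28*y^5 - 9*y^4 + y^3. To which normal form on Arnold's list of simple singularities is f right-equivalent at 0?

The Hessian of f at 0 has rank 0. Corank 2; j^3 = -(3*x - y)*(10*x^2 - 6*x*y + y^2) splits into three distinct lines over C (the quadratic factor has nonzero discriminant), so D_4.

D_4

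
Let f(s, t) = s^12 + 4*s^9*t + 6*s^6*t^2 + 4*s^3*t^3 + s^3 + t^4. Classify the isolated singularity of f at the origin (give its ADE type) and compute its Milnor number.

Type E6, Milnor number mu = 6.

The Hessian of f at 0 is [[0, 0], [0, 0]] with rank 0, so corank 2. A Groebner basis of the Jacobian ideal J(f) in C{s,t} is {t^3, s^2}; counting standard monomials gives mu = 6. Corank 2; j^3 = s^3 is a perfect cube, so E-series; the 4-jet and mu = 6 give E_6.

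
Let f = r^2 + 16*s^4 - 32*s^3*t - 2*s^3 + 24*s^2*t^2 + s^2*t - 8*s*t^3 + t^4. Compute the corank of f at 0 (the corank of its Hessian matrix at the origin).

2

Hessian at 0 has rank 1.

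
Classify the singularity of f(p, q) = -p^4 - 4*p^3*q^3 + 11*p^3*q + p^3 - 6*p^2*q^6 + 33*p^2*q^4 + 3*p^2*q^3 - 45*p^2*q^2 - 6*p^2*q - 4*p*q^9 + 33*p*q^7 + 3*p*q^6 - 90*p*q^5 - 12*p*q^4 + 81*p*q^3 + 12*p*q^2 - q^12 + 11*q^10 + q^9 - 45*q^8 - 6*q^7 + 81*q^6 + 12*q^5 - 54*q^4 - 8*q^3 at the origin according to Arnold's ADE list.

E7

The Hessian of f at 0 has rank 0. Corank 2; j^3 = (p - 2*q)^3 is a perfect cube, so E-series; the 4-jet and mu = 7 give E_7.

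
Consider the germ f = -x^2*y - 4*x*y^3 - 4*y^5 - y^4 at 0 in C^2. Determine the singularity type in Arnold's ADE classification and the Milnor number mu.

Type D_{5}, Milnor number mu = 5.

The Hessian of f at 0 is [[0, 0], [0, 0]] with rank 0, so corank 2. A Groebner basis of the Jacobian ideal J(f) in C{x,y} is {x*y^2, x*y/2 + y^3, x^2 - 2*x*y}; counting standard monomials gives mu = 5. Corank 2; j^3 = -x^2*y has shape L^2 M (L != M), so D-series; mu = 5 gives D_5.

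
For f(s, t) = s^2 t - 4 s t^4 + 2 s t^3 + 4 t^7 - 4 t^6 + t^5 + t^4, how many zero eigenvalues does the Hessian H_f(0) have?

The Hessian at 0 is [[0, 0], [0, 0]] of rank 0; hence corank 2.

2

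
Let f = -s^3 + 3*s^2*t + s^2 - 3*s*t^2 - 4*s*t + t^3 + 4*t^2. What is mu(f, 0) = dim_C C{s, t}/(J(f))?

The Hessian of f at 0 is [[2, -4], [-4, 8]] with rank 1, so corank 1. A Groebner basis of the Jacobian ideal J(f) in C{s,t} is {t^2, s - 2*t}; counting standard monomials gives mu = 2. Corank 1: A-series; mu = 2 gives A_2.

2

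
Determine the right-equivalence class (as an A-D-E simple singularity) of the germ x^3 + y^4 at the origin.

The Hessian of f at 0 is [[0, 0], [0, 0]] with rank 0, so corank 2. A Groebner basis of the Jacobian ideal J(f) in C{x,y} is {y^3, x^2}; counting standard monomials gives mu = 6. Corank 2; j^3 = x^3 is a perfect cube, so E-series; the 4-jet and mu = 6 give E_6.

E_{6}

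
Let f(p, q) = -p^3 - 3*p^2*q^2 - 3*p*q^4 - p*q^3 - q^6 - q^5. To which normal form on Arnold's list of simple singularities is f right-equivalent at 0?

E_7

The Hessian of f at 0 is [[0, 0], [0, 0]] with rank 0, so corank 2. A Groebner basis of the Jacobian ideal J(f) in C{p,q} is {-p^2 + q^4 - q^3/3, p^3, p^2*q + p^2/3 + q^3/9, p^2 + p*q^2 + q^3/3}; counting standard monomials gives mu = 7. Corank 2; j^3 = -p^3 is a perfect cube, so E-series; the 4-jet and mu = 7 give E_7.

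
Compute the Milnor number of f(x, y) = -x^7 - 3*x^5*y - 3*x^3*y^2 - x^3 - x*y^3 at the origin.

7

The Hessian of f at 0 has rank 0. Corank 2; j^3 = -x^3 is a perfect cube, so E-series; the 4-jet and mu = 7 give E_7.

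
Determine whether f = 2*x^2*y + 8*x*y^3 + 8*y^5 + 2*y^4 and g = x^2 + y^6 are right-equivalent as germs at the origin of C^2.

No.

The Hessian of f at 0 has rank 0. Corank 2; j^3 = 2*x^2*y has shape L^2 M (L != M), so D-series; mu = 5 gives D_5. The Hessian of g at 0 has rank 1. Corank 1: A-series; mu = 5 gives A_5. f is D_5 but g is A_5, hence not right-equivalent.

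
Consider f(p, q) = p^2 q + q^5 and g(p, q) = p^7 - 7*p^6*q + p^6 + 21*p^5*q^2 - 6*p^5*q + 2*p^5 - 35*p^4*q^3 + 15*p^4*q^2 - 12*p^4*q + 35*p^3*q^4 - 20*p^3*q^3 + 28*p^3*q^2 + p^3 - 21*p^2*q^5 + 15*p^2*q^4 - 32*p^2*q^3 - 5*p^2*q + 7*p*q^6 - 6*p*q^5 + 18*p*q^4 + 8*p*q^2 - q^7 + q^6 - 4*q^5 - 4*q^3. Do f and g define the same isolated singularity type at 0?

No.

The Hessian of f at 0 is [[0, 0], [0, 0]] with rank 0, so corank 2. A Groebner basis of the Jacobian ideal J(f) in C{p,q} is {p^2/5 + q^4, p^3, p*q}; counting standard monomials gives mu = 6. Corank 2; j^3 = p^2*q has shape L^2 M (L != M), so D-series; mu = 6 gives D_6. The Hessian of g at 0 is [[0, 0], [0, 0]] with rank 0, so corank 2. A Groebner basis of the Jacobian ideal J(g) in C{p,q} is {p^2 - 3*p*q + q^4 + 2*q^2, p^3 - 2*p^2 + 8*p*q - 8*q^3 - 8*q^2, p^2*q - 2*p^2/3 + 8*p*q/3 - 4*q^3 - 8*q^2/3, -p^2/6 + p*q^2 + 2*p*q/3 - 2*q^3 - 2*q^2/3}; counting standard monomials gives mu = 7. Corank 2; j^3 = (p - 2*q)^2*(p - q) has shape L^2 M (L != M), so D-series; mu = 7 gives D_7. f is D_6 but g is D_7, hence not right-equivalent.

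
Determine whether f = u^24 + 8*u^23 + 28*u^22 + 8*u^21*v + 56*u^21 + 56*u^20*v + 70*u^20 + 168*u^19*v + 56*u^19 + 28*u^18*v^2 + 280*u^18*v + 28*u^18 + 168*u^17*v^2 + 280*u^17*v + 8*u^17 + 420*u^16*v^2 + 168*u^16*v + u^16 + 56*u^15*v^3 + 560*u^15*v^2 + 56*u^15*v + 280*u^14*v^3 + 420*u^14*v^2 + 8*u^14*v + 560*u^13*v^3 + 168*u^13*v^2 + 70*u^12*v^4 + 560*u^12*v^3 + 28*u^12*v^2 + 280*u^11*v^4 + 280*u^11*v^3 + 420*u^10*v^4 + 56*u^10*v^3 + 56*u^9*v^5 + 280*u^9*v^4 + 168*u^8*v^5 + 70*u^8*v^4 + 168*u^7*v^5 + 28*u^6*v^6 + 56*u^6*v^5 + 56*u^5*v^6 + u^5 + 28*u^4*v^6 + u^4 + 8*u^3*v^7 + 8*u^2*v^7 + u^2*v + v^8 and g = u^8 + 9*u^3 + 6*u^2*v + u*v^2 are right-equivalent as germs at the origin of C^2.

Yes.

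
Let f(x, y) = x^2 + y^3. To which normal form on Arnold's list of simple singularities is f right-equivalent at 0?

The Hessian of f at 0 is [[2, 0], [0, 0]] with rank 1, so corank 1. A Groebner basis of the Jacobian ideal J(f) in C{x,y} is {y^2, x}; counting standard monomials gives mu = 2. Corank 1: A-series; mu = 2 gives A_2.

A_2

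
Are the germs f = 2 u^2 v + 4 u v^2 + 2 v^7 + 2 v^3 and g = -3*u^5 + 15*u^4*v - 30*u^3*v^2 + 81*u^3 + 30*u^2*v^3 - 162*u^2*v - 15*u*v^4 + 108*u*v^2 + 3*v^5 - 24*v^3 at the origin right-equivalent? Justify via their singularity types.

No.

The Hessian of f at 0 has rank 0. Corank 2; j^3 = 2*v*(u + v)^2 has shape L^2 M (L != M), so D-series; mu = 8 gives D_8. The Hessian of g at 0 has rank 0. Corank 2; j^3 = 3*(3*u - 2*v)^3 is a perfect cube, so E-series; the 5-jet and mu = 8 give E_8. f is D_8 but g is E_8, hence not right-equivalent.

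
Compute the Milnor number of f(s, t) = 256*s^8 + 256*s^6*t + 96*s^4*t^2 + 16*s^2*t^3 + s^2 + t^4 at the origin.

3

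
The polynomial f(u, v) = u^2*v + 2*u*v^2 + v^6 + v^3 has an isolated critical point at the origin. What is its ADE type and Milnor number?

Type D_{7}, Milnor number mu = 7.

The Hessian of f at 0 has rank 0. Corank 2; j^3 = v*(u + v)^2 has shape L^2 M (L != M), so D-series; mu = 7 gives D_7.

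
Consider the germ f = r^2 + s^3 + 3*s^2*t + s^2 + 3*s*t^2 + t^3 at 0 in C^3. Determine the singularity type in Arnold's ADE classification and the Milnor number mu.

Type A2, Milnor number mu = 2.

The Hessian of f at 0 is [[2, 0, 0], [0, 0, 0], [0, 0, 2]] with rank 2, so corank 1. A Groebner basis of the Jacobian ideal J(f) in C{s,t,r} is {t^2, s, r}; counting standard monomials gives mu = 2. Corank 1: A-series; mu = 2 gives A_2.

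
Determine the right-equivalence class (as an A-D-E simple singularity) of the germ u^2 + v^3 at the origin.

A2

The Hessian of f at 0 has rank 1. Corank 1: A-series; mu = 2 gives A_2.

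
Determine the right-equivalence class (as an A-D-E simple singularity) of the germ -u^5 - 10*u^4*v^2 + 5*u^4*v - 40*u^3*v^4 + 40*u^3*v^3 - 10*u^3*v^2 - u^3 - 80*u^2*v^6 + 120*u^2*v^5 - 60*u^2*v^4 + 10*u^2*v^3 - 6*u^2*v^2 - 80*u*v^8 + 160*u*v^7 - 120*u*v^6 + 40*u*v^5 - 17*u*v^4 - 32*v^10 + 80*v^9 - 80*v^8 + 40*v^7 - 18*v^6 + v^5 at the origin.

The Hessian of f at 0 has rank 0. Corank 2; j^3 = -u^3 is a perfect cube, so E-series; the 5-jet and mu = 8 give E_8.

E_{8}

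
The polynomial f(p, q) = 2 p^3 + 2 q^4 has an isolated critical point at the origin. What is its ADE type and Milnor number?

The Hessian of f at 0 is [[0, 0], [0, 0]] with rank 0, so corank 2. A Groebner basis of the Jacobian ideal J(f) in C{p,q} is {q^3, p^2}; counting standard monomials gives mu = 6. Corank 2; j^3 = 2*p^3 is a perfect cube, so E-series; the 4-jet and mu = 6 give E_6.

Type E_6, Milnor number mu = 6.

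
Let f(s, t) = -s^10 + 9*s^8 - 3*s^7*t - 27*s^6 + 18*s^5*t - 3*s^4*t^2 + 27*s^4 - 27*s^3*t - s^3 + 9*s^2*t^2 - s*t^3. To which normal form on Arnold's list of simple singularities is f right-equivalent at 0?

E_{7}

The Hessian of f at 0 has rank 0. Corank 2; j^3 = -s^3 is a perfect cube, so E-series; the 4-jet and mu = 7 give E_7.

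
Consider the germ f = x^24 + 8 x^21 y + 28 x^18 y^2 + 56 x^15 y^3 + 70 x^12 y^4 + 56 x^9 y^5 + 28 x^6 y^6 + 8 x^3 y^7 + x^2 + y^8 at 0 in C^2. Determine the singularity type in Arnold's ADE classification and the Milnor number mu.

Type A_{7}, Milnor number mu = 7.

The Hessian of f at 0 has rank 1. Corank 1: A-series; mu = 7 gives A_7.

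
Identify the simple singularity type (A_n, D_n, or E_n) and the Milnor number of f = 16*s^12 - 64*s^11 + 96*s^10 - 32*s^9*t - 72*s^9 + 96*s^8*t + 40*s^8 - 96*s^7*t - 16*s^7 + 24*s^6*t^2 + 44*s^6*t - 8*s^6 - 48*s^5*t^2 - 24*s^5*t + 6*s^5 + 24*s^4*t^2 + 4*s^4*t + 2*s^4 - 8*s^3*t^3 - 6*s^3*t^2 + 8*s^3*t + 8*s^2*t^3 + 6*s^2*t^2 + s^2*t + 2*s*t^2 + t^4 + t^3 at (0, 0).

Type D5, Milnor number mu = 5.

The Hessian of f at 0 is [[0, 0], [0, 0]] with rank 0, so corank 2. A Groebner basis of the Jacobian ideal J(f) in C{s,t} is {s*t^2 - s*t/2 - t^2/2, s*t/2 + t^3 + t^2/2, s^2 - t^2}; counting standard monomials gives mu = 5. Corank 2; j^3 = t*(s + t)^2 has shape L^2 M (L != M), so D-series; mu = 5 gives D_5.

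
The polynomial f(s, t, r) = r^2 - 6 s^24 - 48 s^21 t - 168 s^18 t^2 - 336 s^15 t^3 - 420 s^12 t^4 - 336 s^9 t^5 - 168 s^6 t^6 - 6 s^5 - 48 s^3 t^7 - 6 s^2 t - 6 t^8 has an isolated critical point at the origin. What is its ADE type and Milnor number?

The Hessian of f at 0 is [[0, 0, 0], [0, 0, 0], [0, 0, 2]] with rank 1, so corank 2. A Groebner basis of the Jacobian ideal J(f) in C{s,t,r} is {s^2/8 + t^7, s^3, s*t, r}; counting standard monomials gives mu = 9. Corank 2; j^3 = -6*s^2*t has shape L^2 M (L != M), so D-series; mu = 9 gives D_9.

Type D9, Milnor number mu = 9.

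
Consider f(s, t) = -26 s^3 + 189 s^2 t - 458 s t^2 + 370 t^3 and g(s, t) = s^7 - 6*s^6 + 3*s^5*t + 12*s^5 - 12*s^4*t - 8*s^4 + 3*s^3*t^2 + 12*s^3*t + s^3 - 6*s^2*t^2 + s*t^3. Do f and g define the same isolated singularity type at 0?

No.

The Hessian of f at 0 has rank 0. Corank 2; j^3 = -(2*s - 5*t)*(13*s^2 - 62*s*t + 74*t^2) splits into three distinct lines over C (the quadratic factor has nonzero discriminant), so D_4. The Hessian of g at 0 has rank 0. Corank 2; j^3 = s^3 is a perfect cube, so E-series; the 4-jet and mu = 7 give E_7. f is D_4 but g is E_7, hence not right-equivalent.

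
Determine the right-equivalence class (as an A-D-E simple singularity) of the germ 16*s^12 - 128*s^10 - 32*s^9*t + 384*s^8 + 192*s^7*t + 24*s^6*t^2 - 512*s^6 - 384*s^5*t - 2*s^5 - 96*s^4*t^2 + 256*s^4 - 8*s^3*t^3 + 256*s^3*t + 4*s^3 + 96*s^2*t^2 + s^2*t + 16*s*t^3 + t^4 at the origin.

The Hessian of f at 0 has rank 0. Corank 2; j^3 = s^2*(4*s + t) has shape L^2 M (L != M), so D-series; mu = 5 gives D_5.

D_{5}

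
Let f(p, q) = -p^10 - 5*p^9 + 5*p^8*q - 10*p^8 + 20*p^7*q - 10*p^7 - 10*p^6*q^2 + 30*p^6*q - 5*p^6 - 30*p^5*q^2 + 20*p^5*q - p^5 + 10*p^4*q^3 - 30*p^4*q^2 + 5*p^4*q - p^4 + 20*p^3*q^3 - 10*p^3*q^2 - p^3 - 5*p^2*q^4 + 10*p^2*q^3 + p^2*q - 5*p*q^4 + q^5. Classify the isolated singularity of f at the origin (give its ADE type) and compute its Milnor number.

Type D_{6}, Milnor number mu = 6.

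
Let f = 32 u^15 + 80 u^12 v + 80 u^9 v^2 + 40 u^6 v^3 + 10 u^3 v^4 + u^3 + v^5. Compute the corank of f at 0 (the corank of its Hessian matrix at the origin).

Hessian at 0 has rank 0.

2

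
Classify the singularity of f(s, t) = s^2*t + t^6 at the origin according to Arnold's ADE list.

D_7

The Hessian of f at 0 has rank 0. Corank 2; j^3 = s^2*t has shape L^2 M (L != M), so D-series; mu = 7 gives D_7.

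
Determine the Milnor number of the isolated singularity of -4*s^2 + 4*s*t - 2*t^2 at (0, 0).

1

The Hessian of f at 0 has rank 2. Corank 0: nondegenerate Morse point, so A_1.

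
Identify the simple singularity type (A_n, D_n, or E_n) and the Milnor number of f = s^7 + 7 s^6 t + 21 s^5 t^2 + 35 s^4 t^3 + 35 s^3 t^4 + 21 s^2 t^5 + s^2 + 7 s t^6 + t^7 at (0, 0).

The Hessian of f at 0 is [[2, 0], [0, 0]] with rank 1, so corank 1. A Groebner basis of the Jacobian ideal J(f) in C{s,t} is {t^6, s}; counting standard monomials gives mu = 6. Corank 1: A-series; mu = 6 gives A_6.

Type A_6, Milnor number mu = 6.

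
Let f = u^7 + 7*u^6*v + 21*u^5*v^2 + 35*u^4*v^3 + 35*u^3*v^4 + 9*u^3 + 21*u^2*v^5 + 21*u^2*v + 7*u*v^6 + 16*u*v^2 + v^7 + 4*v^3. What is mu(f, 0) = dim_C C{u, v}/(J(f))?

The Hessian of f at 0 is [[0, 0], [0, 0]] with rank 0, so corank 2. A Groebner basis of the Jacobian ideal J(f) in C{u,v} is {-2187*u*v/7 + v^6 - 1458*v^2/7, u*v^2 + 2*v^3/3, u^2 + 5*u*v/3 + 2*v^2/3}; counting standard monomials gives mu = 8. Corank 2; j^3 = (u + v)*(3*u + 2*v)^2 has shape L^2 M (L != M), so D-series; mu = 8 gives D_8.

8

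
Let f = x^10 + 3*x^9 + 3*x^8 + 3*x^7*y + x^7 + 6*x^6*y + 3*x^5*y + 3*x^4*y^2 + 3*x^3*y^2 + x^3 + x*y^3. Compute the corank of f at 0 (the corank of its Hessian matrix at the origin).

2

The Hessian at 0 is [[0, 0], [0, 0]] of rank 0; hence corank 2.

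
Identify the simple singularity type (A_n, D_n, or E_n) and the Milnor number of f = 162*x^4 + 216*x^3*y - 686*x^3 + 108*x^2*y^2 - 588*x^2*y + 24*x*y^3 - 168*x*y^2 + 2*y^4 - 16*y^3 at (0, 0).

The Hessian of f at 0 is [[0, 0], [0, 0]] with rank 0, so corank 2. A Groebner basis of the Jacobian ideal J(f) in C{x,y} is {y^4, x*y^2 + 19*y^3/63, x^2 + 4*x*y/7 + 4*y^2/49}; counting standard monomials gives mu = 6. Corank 2; j^3 = -2*(7*x + 2*y)^3 is a perfect cube, so E-series; the 4-jet and mu = 6 give E_6.

Type E_{6}, Milnor number mu = 6.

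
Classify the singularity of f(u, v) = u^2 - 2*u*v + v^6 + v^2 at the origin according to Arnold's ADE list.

The Hessian of f at 0 is [[2, -2], [-2, 2]] with rank 1, so corank 1. A Groebner basis of the Jacobian ideal J(f) in C{u,v} is {v^5, u - v}; counting standard monomials gives mu = 5. Corank 1: A-series; mu = 5 gives A_5.

A_5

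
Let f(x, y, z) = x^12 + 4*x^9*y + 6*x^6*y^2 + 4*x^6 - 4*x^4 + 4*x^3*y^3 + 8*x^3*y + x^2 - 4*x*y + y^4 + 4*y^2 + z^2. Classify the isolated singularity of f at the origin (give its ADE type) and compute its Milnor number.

The Hessian of f at 0 is [[2, -4, 0], [-4, 8, 0], [0, 0, 2]] with rank 2, so corank 1. A Groebner basis of the Jacobian ideal J(f) in C{x,y,z} is {y^3, x - 2*y, z}; counting standard monomials gives mu = 3. Corank 1: A-series; mu = 3 gives A_3.

Type A_3, Milnor number mu = 3.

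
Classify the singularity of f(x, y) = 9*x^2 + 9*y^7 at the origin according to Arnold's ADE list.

A_6

The Hessian of f at 0 has rank 1. Corank 1: A-series; mu = 6 gives A_6.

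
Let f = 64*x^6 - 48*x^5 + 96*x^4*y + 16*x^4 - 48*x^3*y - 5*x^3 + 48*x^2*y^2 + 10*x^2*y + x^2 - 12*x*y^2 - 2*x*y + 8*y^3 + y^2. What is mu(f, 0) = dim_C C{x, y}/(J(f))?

2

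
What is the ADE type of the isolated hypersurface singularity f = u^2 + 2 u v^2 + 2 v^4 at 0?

A_{3}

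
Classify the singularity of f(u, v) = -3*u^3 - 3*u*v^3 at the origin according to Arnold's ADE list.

E_7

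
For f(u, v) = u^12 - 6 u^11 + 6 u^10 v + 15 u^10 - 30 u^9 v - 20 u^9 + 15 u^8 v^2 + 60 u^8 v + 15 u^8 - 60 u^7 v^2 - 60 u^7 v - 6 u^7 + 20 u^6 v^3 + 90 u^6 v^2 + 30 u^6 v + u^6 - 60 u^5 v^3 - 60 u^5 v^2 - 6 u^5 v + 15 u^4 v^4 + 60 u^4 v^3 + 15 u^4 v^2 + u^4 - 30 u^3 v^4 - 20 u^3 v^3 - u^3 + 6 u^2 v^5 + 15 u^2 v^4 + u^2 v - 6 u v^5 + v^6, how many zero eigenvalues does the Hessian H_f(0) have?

2

Hessian at 0 has rank 0.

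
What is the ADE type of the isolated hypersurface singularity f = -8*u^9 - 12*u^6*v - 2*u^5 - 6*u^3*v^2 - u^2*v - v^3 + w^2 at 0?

D4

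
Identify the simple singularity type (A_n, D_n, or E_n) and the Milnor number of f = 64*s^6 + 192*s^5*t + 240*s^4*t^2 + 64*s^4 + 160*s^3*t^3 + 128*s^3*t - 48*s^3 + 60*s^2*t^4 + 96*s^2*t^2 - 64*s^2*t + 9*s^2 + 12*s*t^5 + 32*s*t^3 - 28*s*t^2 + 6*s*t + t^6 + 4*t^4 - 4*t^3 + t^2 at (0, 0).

Type A5, Milnor number mu = 5.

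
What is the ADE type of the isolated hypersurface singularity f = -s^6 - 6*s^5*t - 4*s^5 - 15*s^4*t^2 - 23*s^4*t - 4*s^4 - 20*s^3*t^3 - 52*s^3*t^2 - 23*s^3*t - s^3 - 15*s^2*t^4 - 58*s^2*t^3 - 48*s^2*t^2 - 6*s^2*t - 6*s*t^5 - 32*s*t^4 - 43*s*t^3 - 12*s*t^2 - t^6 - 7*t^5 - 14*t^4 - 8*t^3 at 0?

E7

The Hessian of f at 0 has rank 0. Corank 2; j^3 = -(s + 2*t)^3 is a perfect cube, so E-series; the 4-jet and mu = 7 give E_7.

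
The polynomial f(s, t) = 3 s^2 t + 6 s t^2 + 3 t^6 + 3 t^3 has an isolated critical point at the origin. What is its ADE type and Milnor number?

Type D7, Milnor number mu = 7.

The Hessian of f at 0 has rank 0. Corank 2; j^3 = 3*t*(s + t)^2 has shape L^2 M (L != M), so D-series; mu = 7 gives D_7.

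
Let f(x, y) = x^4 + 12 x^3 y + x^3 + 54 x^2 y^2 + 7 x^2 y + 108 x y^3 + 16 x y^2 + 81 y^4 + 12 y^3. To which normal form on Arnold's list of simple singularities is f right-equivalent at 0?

The Hessian of f at 0 has rank 0. Corank 2; j^3 = (x + 2*y)^2*(x + 3*y) has shape L^2 M (L != M), so D-series; mu = 5 gives D_5.

D5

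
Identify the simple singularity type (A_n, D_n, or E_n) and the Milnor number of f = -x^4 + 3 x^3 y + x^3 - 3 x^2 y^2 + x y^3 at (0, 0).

Type E7, Milnor number mu = 7.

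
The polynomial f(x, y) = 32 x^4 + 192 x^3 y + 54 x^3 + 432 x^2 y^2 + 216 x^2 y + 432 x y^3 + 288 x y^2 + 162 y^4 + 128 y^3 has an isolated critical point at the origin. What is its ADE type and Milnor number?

The Hessian of f at 0 is [[0, 0], [0, 0]] with rank 0, so corank 2. A Groebner basis of the Jacobian ideal J(f) in C{x,y} is {y^4, x*y^2 + 25*y^3/18, x^2 + 8*x*y/3 + 16*y^2/9}; counting standard monomials gives mu = 6. Corank 2; j^3 = 2*(3*x + 4*y)^3 is a perfect cube, so E-series; the 4-jet and mu = 6 give E_6.

Type E6, Milnor number mu = 6.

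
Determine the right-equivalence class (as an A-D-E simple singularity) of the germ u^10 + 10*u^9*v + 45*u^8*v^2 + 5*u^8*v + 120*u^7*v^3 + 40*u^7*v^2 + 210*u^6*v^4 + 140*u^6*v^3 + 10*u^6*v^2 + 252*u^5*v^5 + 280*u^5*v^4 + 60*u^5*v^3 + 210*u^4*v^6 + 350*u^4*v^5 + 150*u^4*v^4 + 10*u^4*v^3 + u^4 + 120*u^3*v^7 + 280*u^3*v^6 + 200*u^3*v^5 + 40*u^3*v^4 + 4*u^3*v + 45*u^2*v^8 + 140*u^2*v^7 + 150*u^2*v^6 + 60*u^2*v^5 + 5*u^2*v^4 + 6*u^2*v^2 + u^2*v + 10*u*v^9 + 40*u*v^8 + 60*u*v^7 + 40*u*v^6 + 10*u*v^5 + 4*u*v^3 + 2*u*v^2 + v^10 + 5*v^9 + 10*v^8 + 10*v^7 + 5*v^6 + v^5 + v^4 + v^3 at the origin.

D_6

The Hessian of f at 0 has rank 0. Corank 2; j^3 = v*(u + v)^2 has shape L^2 M (L != M), so D-series; mu = 6 gives D_6.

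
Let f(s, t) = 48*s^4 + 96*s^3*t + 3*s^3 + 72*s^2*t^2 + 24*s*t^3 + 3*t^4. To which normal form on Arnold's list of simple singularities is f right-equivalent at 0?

E6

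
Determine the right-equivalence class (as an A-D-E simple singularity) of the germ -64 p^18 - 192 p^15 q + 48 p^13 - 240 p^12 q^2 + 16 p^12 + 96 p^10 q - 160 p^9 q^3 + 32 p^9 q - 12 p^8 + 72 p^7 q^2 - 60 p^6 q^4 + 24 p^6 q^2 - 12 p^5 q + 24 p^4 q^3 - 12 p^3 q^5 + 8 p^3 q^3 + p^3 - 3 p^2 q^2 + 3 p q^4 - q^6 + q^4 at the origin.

The Hessian of f at 0 has rank 0. Corank 2; j^3 = p^3 is a perfect cube, so E-series; the 4-jet and mu = 6 give E_6.

E_6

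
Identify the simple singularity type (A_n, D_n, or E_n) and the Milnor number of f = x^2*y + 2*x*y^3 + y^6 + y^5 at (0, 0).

The Hessian of f at 0 has rank 0. Corank 2; j^3 = x^2*y has shape L^2 M (L != M), so D-series; mu = 7 gives D_7.

Type D_7, Milnor number mu = 7.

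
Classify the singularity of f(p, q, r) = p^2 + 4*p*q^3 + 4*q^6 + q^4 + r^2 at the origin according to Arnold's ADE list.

A_{3}

The Hessian of f at 0 is [[2, 0, 0], [0, 0, 0], [0, 0, 2]] with rank 2, so corank 1. A Groebner basis of the Jacobian ideal J(f) in C{p,q,r} is {q^3, p, r}; counting standard monomials gives mu = 3. Corank 1: A-series; mu = 3 gives A_3.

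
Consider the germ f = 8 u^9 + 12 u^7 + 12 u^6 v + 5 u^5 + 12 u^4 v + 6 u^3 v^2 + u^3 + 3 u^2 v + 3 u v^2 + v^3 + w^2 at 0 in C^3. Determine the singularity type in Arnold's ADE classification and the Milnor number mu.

Type E8, Milnor number mu = 8.

The Hessian of f at 0 has rank 1. Corank 2; j^3 = (u + v)^3 is a perfect cube, so E-series; the 5-jet and mu = 8 give E_8.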